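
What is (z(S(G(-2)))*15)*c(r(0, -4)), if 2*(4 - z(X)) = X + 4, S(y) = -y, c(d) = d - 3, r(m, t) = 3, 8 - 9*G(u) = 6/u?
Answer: 0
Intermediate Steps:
G(u) = 8/9 - 2/(3*u)
c(d) = -3 + d
z(X) = 2 - X/2 (z(X) = 4 - (X + 4)/2 = 4 - (4 + X)/2 = 4 + (-2 - X/2) = 2 - X/2)
(z(S(G(-2)))*15)*c(r(0, -4)) = ((2 - (-1)*(2/9)*(-3 + 4*(-2))/(-2)/2)*15)*(-3 + 3) = ((2 - (-1)*(2/9)*(-½)*(-3 - 8)/2)*15)*0 = ((2 - (-1)*(2/9)*(-½)*(-11)/2)*15)*0 = ((2 - (-1)*11/(2*9))*15)*0 = ((2 - ½*(-11/9))*15)*0 = ((2 + 11/18)*15)*0 = ((47/18)*15)*0 = (235/6)*0 = 0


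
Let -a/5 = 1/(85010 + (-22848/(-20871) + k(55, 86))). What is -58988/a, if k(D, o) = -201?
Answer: 34804325625052/34785 ≈ 1.0006e+9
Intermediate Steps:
a = -34785/590023829 (a = -5/(85010 + (-22848/(-20871) - 201)) = -5/(85010 + (-22848*(-1/20871) - 201)) = -5/(85010 + (7616/6957 - 201)) = -5/(85010 - 1390741/6957) = -5/590023829/6957 = -5*6957/590023829 = -34785/590023829 ≈ -5.8955e-5)
-58988/a = -58988/(-34785/590023829) = -58988*(-590023829/34785) = 34804325625052/34785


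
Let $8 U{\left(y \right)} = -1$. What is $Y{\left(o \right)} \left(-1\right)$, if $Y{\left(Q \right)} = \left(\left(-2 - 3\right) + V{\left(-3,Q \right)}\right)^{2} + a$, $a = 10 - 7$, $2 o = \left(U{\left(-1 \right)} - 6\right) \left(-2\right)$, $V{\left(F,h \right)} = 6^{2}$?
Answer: $-964$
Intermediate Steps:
$V{\left(F,h \right)} = 36$
$U{\left(y \right)} = - \frac{1}{8}$ ($U{\left(y \right)} = \frac{1}{8} \left(-1\right) = - \frac{1}{8}$)
$o = \frac{49}{8}$ ($o = \frac{\left(- \frac{1}{8} - 6\right) \left(-2\right)}{2} = \frac{\left(- \frac{49}{8}\right) \left(-2\right)}{2} = \frac{1}{2} \cdot \frac{49}{4} = \frac{49}{8} \approx 6.125$)
$a = 3$
$Y{\left(Q \right)} = 964$ ($Y{\left(Q \right)} = \left(\left(-2 - 3\right) + 36\right)^{2} + 3 = \left(-5 + 36\right)^{2} + 3 = 31^{2} + 3 = 961 + 3 = 964$)
$Y{\left(o \right)} \left(-1\right) = 964 \left(-1\right) = -964$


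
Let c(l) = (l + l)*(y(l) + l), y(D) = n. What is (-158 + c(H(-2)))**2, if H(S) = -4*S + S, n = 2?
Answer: 3844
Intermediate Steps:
y(D) = 2
H(S) = -3*S
c(l) = 2*l*(2 + l) (c(l) = (l + l)*(2 + l) = (2*l)*(2 + l) = 2*l*(2 + l))
(-158 + c(H(-2)))**2 = (-158 + 2*(-3*(-2))*(2 - 3*(-2)))**2 = (-158 + 2*6*(2 + 6))**2 = (-158 + 2*6*8)**2 = (-158 + 96)**2 = (-62)**2 = 3844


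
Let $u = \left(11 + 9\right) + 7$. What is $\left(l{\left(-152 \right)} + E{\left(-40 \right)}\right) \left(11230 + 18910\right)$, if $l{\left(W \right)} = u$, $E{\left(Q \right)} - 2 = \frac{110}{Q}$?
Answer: $791175$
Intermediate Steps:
$E{\left(Q \right)} = 2 + \frac{110}{Q}$
$u = 27$ ($u = 20 + 7 = 27$)
$l{\left(W \right)} = 27$
$\left(l{\left(-152 \right)} + E{\left(-40 \right)}\right) \left(11230 + 18910\right) = \left(27 + \left(2 + \frac{110}{-40}\right)\right) \left(11230 + 18910\right) = \left(27 + \left(2 + 110 \left(- \frac{1}{40}\right)\right)\right) 30140 = \left(27 + \left(2 - \frac{11}{4}\right)\right) 30140 = \left(27 - \frac{3}{4}\right) 30140 = \frac{105}{4} \cdot 30140 = 791175$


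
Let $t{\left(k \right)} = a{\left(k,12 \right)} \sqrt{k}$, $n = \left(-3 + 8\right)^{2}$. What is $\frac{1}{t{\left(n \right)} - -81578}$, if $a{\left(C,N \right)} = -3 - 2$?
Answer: $\frac{1}{81553} \approx 1.2262 \cdot 10^{-5}$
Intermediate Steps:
$n = 25$ ($n = 5^{2} = 25$)
$a{\left(C,N \right)} = -5$ ($a{\left(C,N \right)} = -3 - 2 = -5$)
$t{\left(k \right)} = - 5 \sqrt{k}$
$\frac{1}{t{\left(n \right)} - -81578} = \frac{1}{- 5 \sqrt{25} - -81578} = \frac{1}{\left(-5\right) 5 + 81578} = \frac{1}{-25 + 81578} = \frac{1}{81553}$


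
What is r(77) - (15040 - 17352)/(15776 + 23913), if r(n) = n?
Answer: 3058365/39689 ≈ 77.058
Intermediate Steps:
r(77) - (15040 - 17352)/(15776 + 23913) = 77 - (15040 - 17352)/(15776 + 23913) = 77 - (-2312)/39689 = 77 - 1*(-2312/39689) = 77 + 2312/39689 = 3058365/39689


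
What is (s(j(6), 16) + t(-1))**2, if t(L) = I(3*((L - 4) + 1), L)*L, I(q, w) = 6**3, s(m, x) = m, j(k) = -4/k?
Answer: 422500/9 ≈ 46944.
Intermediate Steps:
I(q, w) = 216
t(L) = 216*L
(s(j(6), 16) + t(-1))**2 = (-4/6 + 216*(-1))**2 = (-4*1/6 - 216)**2 = (-2/3 - 216)**2 = (-650/3)**2 = 422500/9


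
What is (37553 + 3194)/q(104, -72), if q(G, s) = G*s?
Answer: -40747/7488 ≈ -5.4416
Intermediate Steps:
(37553 + 3194)/q(104, -72) = (37553 + 3194)/((104*(-72))) = 40747/(-7488) = 40747*(-1/7488) = -40747/7488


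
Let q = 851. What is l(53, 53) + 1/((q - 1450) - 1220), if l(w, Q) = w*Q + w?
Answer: 5205977/1819 ≈ 2862.0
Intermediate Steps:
l(w, Q) = w + Q*w (l(w, Q) = Q*w + w = w + Q*w)
l(53, 53) + 1/((q - 1450) - 1220) = 53*(1 + 53) + 1/((851 - 1450) - 1220) = 53*54 + 1/(-599 - 1220) = 2862 + 1/(-1819) = 2862 - 1/1819 = 5205977/1819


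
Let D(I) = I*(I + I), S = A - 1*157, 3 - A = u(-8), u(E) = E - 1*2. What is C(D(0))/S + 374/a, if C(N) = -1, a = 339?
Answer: 18065/16272 ≈ 1.1102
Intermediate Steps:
u(E) = -2 + E (u(E) = E - 2 = -2 + E)
A = 13 (A = 3 - (-2 - 8) = 3 - 1*(-10) = 3 + 10 = 13)
S = -144 (S = 13 - 1*157 = 13 - 157 = -144)
D(I) = 2*I**2 (D(I) = I*(2*I) = 2*I**2)
C(D(0))/S + 374/a = -1/(-144) + 374/339 = -1*(-1/144) + 374*(1/339) = 1/144 + 374/339 = 18065/16272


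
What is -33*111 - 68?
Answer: -3731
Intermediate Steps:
-33*111 - 68 = -3663 - 68 = -3731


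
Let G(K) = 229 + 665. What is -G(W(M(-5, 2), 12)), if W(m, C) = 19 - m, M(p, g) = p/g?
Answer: -894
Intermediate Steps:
G(K) = 894
-G(W(M(-5, 2), 12)) = -1*894 = -894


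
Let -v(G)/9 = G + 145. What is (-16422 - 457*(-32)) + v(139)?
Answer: -4354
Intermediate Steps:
v(G) = -1305 - 9*G (v(G) = -9*(G + 145) = -9*(145 + G) = -1305 - 9*G)
(-16422 - 457*(-32)) + v(139) = (-16422 - 457*(-32)) + (-1305 - 9*139) = (-16422 + 14624) + (-1305 - 1251) = -1798 - 2556 = -4354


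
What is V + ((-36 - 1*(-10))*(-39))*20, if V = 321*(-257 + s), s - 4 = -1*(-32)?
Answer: -50661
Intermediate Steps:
s = 36 (s = 4 - 1*(-32) = 4 + 32 = 36)
V = -70941 (V = 321*(-257 + 36) = 321*(-221) = -70941)
V + ((-36 - 1*(-10))*(-39))*20 = -70941 + ((-36 - 1*(-10))*(-39))*20 = -70941 + ((-36 + 10)*(-39))*20 = -70941 - 26*(-39)*20 = -70941 + 1014*20 = -70941 + 20280 = -50661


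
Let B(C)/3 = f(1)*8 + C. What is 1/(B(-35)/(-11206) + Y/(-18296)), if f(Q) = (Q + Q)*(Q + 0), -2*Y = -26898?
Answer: -102512488/74833311 ≈ -1.3699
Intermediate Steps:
Y = 13449 (Y = -½*(-26898) = 13449)
f(Q) = 2*Q² (f(Q) = (2*Q)*Q = 2*Q²)
B(C) = 48 + 3*C (B(C) = 3*((2*1²)*8 + C) = 3*((2*1)*8 + C) = 3*(2*8 + C) = 3*(16 + C) = 48 + 3*C)
1/(B(-35)/(-11206) + Y/(-18296)) = 1/((48 + 3*(-35))/(-11206) + 13449/(-18296)) = 1/((48 - 105)*(-1/11206) + 13449*(-1/18296)) = 1/(-57*(-1/11206) - 13449/18296) = 1/(57/11206 - 13449/18296) = 1/(-74833311/102512488) = -102512488/74833311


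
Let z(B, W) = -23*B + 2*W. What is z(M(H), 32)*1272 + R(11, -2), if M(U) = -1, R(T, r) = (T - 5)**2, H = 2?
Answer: 110700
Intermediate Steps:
R(T, r) = (-5 + T)**2
z(M(H), 32)*1272 + R(11, -2) = (-23*(-1) + 2*32)*1272 + (-5 + 11)**2 = (23 + 64)*1272 + 6**2 = 87*1272 + 36 = 110664 + 36 = 110700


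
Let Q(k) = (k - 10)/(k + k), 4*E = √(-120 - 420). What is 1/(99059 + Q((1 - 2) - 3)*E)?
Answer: 6339776/628011877399 - 168*I*√15/628011877399 ≈ 1.0095e-5 - 1.0361e-9*I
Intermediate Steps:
E = 3*I*√15/2 (E = √(-120 - 420)/4 = √(-540)/4 = (6*I*√15)/4 = 3*I*√15/2 ≈ 5.8095*I)
Q(k) = (-10 + k)/(2*k) (Q(k) = (-10 + k)/((2*k)) = (-10 + k)*(1/(2*k)) = (-10 + k)/(2*k))
1/(99059 + Q((1 - 2) - 3)*E) = 1/(99059 + ((-10 + ((1 - 2) - 3))/(2*((1 - 2) - 3)))*(3*I*√15/2)) = 1/(99059 + ((-10 + (-1 - 3))/(2*(-1 - 3)))*(3*I*√15/2)) = 1/(99059 + ((½)*(-10 - 4)/(-4))*(3*I*√15/2)) = 1/(99059 + ((½)*(-¼)*(-14))*(3*I*√15/2)) = 1/(99059 + 7*(3*I*√15/2)/4) = 1/(99059 + 21*I*√15/8)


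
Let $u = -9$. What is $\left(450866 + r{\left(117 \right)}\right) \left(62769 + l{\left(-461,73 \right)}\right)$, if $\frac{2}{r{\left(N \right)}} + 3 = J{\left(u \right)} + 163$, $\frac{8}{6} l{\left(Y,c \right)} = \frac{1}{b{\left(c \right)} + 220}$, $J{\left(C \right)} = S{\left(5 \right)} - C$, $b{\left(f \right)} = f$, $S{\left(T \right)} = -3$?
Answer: $\frac{2752950669964209}{97276} \approx 2.83 \cdot 10^{10}$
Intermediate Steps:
$J{\left(C \right)} = -3 - C$
$l{\left(Y,c \right)} = \frac{3}{4 \left(220 + c\right)}$ ($l{\left(Y,c \right)} = \frac{3}{4 \left(c + 220\right)} = \frac{3}{4 \left(220 + c\right)}$)
$r{\left(N \right)} = \frac{1}{83}$ ($r{\left(N \right)} = \frac{2}{-3 + \left(\left(-3 - -9\right) + 163\right)} = \frac{2}{-3 + \left(\left(-3 + 9\right) + 163\right)} = \frac{2}{-3 + \left(6 + 163\right)} = \frac{2}{-3 + 169} = \frac{2}{166} = 2 \cdot \frac{1}{166} = \frac{1}{83}$)
$\left(450866 + r{\left(117 \right)}\right) \left(62769 + l{\left(-461,73 \right)}\right) = \left(450866 + \frac{1}{83}\right) \left(62769 + \frac{3}{4 \left(220 + 73\right)}\right) = \frac{37421879 \left(62769 + \frac{3}{4 \cdot 293}\right)}{83} = \frac{37421879 \left(62769 + \frac{3}{4} \cdot \frac{1}{293}\right)}{83} = \frac{37421879 \left(62769 + \frac{3}{1172}\right)}{83} = \frac{37421879}{83} \cdot \frac{73565271}{1172} = \frac{2752950669964209}{97276}$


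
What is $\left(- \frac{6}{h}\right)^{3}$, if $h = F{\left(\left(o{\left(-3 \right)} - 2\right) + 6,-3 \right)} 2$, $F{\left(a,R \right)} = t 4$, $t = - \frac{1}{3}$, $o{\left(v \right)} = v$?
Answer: $\frac{729}{64} \approx 11.391$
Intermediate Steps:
$t = - \frac{1}{3}$ ($t = \left(-1\right) \frac{1}{3} = - \frac{1}{3} \approx -0.33333$)
$F{\left(a,R \right)} = - \frac{4}{3}$ ($F{\left(a,R \right)} = \left(- \frac{1}{3}\right) 4 = - \frac{4}{3}$)
$h = - \frac{8}{3}$ ($h = \left(- \frac{4}{3}\right) 2 = - \frac{8}{3} \approx -2.6667$)
$\left(- \frac{6}{h}\right)^{3} = \left(- \frac{6}{- \frac{8}{3}}\right)^{3} = \left(\left(-6\right) \left(- \frac{3}{8}\right)\right)^{3} = \left(\frac{9}{4}\right)^{3} = \frac{729}{64}$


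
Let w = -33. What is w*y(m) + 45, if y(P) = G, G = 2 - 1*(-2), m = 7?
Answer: -87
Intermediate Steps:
G = 4 (G = 2 + 2 = 4)
y(P) = 4
w*y(m) + 45 = -33*4 + 45 = -132 + 45 = -87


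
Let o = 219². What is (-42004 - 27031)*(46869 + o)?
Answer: -6546589050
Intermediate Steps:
o = 47961
(-42004 - 27031)*(46869 + o) = (-42004 - 27031)*(46869 + 47961) = -69035*94830 = -6546589050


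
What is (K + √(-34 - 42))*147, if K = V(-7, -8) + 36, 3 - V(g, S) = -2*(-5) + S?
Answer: 5439 + 294*I*√19 ≈ 5439.0 + 1281.5*I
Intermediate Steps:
V(g, S) = -7 - S (V(g, S) = 3 - (-2*(-5) + S) = 3 - (10 + S) = 3 + (-10 - S) = -7 - S)
K = 37 (K = (-7 - 1*(-8)) + 36 = (-7 + 8) + 36 = 1 + 36 = 37)
(K + √(-34 - 42))*147 = (37 + √(-34 - 42))*147 = (37 + √(-76))*147 = (37 + 2*I*√19)*147 = 5439 + 294*I*√19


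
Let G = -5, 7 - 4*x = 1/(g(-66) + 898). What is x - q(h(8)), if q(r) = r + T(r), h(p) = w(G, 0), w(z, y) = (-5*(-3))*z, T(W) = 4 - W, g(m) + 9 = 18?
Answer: -2041/907 ≈ -2.2503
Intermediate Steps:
g(m) = 9 (g(m) = -9 + 18 = 9)
x = 1587/907 (x = 7/4 - 1/(4*(9 + 898)) = 7/4 - 1/4/907 = 7/4 - 1/4*1/907 = 7/4 - 1/3628 = 1587/907 ≈ 1.7497)
w(z, y) = 15*z
h(p) = -75 (h(p) = 15*(-5) = -75)
q(r) = 4 (q(r) = r + (4 - r) = 4)
x - q(h(8)) = 1587/907 - 1*4 = 1587/907 - 4 = -2041/907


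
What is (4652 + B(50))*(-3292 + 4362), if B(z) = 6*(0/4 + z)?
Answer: 5298640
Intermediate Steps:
B(z) = 6*z (B(z) = 6*(0*(1/4) + z) = 6*(0 + z) = 6*z)
(4652 + B(50))*(-3292 + 4362) = (4652 + 6*50)*(-3292 + 4362) = (4652 + 300)*1070 = 4952*1070 = 5298640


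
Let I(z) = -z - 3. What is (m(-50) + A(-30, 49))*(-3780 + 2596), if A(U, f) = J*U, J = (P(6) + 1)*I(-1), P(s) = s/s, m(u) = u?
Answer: -82880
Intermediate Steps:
I(z) = -3 - z
P(s) = 1
J = -4 (J = (1 + 1)*(-3 - 1*(-1)) = 2*(-3 + 1) = 2*(-2) = -4)
A(U, f) = -4*U
(m(-50) + A(-30, 49))*(-3780 + 2596) = (-50 - 4*(-30))*(-3780 + 2596) = (-50 + 120)*(-1184) = 70*(-1184) = -82880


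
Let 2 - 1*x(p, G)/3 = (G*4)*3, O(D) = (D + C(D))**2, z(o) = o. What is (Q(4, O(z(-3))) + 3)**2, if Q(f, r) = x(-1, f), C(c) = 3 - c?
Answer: 18225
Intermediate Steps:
O(D) = 9 (O(D) = (D + (3 - D))**2 = 3**2 = 9)
x(p, G) = 6 - 36*G (x(p, G) = 6 - 3*G*4*3 = 6 - 3*4*G*3 = 6 - 36*G)
Q(f, r) = 6 - 36*f
(Q(4, O(z(-3))) + 3)**2 = ((6 - 36*4) + 3)**2 = ((6 - 144) + 3)**2 = (-138 + 3)**2 = (-135)**2 = 18225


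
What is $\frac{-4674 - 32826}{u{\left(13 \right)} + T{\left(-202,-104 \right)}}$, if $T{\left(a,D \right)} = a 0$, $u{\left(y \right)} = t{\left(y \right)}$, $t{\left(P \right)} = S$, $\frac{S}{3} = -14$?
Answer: $\frac{6250}{7} \approx 892.86$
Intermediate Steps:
$S = -42$ ($S = 3 \left(-14\right) = -42$)
$t{\left(P \right)} = -42$
$u{\left(y \right)} = -42$
$T{\left(a,D \right)} = 0$
$\frac{-4674 - 32826}{u{\left(13 \right)} + T{\left(-202,-104 \right)}} = \frac{-4674 - 32826}{-42 + 0} = - \frac{37500}{-42} = \left(-37500\right) \left(- \frac{1}{42}\right) = \frac{6250}{7}$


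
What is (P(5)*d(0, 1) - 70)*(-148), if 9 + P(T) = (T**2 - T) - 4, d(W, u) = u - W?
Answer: 9324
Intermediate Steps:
P(T) = -13 + T**2 - T (P(T) = -9 + ((T**2 - T) - 4) = -9 + (-4 + T**2 - T) = -13 + T**2 - T)
(P(5)*d(0, 1) - 70)*(-148) = ((-13 + 5**2 - 1*5)*(1 - 1*0) - 70)*(-148) = ((-13 + 25 - 5)*(1 + 0) - 70)*(-148) = (7*1 - 70)*(-148) = (7 - 70)*(-148) = -63*(-148) = 9324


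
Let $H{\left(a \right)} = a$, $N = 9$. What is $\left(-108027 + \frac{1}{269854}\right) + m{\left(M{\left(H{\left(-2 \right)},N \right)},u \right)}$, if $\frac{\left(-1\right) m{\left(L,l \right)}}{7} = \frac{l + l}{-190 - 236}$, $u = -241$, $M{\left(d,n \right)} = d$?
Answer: $- \frac{6209728589839}{57478902} \approx -1.0803 \cdot 10^{5}$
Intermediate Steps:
$m{\left(L,l \right)} = \frac{7 l}{213}$ ($m{\left(L,l \right)} = - 7 \frac{l + l}{-190 - 236} = - 7 \frac{2 l}{-426} = - 7 \cdot 2 l \left(- \frac{1}{426}\right) = - 7 \left(- \frac{l}{213}\right) = \frac{7 l}{213}$)
$\left(-108027 + \frac{1}{269854}\right) + m{\left(M{\left(H{\left(-2 \right)},N \right)},u \right)} = \left(-108027 + \frac{1}{269854}\right) + \frac{7}{213} \left(-241\right) = \left(-108027 + \frac{1}{269854}\right) - \frac{1687}{213} = - \frac{29151518057}{269854} - \frac{1687}{213} = - \frac{6209728589839}{57478902}$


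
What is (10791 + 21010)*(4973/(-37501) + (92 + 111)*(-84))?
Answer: -20335849867025/37501 ≈ -5.4227e+8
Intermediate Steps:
(10791 + 21010)*(4973/(-37501) + (92 + 111)*(-84)) = 31801*(4973*(-1/37501) + 203*(-84)) = 31801*(-4973/37501 - 17052) = 31801*(-639472025/37501) = -20335849867025/37501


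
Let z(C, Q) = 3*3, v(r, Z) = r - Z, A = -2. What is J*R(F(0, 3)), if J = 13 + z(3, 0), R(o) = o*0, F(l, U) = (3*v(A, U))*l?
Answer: 0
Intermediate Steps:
z(C, Q) = 9
F(l, U) = l*(-6 - 3*U) (F(l, U) = (3*(-2 - U))*l = (-6 - 3*U)*l = l*(-6 - 3*U))
R(o) = 0
J = 22 (J = 13 + 9 = 22)
J*R(F(0, 3)) = 22*0 = 0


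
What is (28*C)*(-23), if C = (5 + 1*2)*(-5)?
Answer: 22540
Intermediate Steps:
C = -35 (C = (5 + 2)*(-5) = 7*(-5) = -35)
(28*C)*(-23) = (28*(-35))*(-23) = -980*(-23) = 22540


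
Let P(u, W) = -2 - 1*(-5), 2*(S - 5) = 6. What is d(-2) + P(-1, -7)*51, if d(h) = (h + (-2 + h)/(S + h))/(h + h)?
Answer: 461/3 ≈ 153.67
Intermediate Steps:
S = 8 (S = 5 + (½)*6 = 5 + 3 = 8)
P(u, W) = 3 (P(u, W) = -2 + 5 = 3)
d(h) = (h + (-2 + h)/(8 + h))/(2*h) (d(h) = (h + (-2 + h)/(8 + h))/(h + h) = (h + (-2 + h)/(8 + h))/((2*h)) = (h + (-2 + h)/(8 + h))*(1/(2*h)) = (h + (-2 + h)/(8 + h))/(2*h))
d(-2) + P(-1, -7)*51 = (½)*(-2 + (-2)² + 9*(-2))/(-2*(8 - 2)) + 3*51 = (½)*(-½)*(-2 + 4 - 18)/6 + 153 = (½)*(-½)*(⅙)*(-16) + 153 = ⅔ + 153 = 461/3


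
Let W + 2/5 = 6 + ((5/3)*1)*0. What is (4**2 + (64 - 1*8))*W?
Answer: 2016/5 ≈ 403.20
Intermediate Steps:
W = 28/5 (W = -2/5 + (6 + ((5/3)*1)*0) = -2/5 + (6 + (5/3)*0) = -2/5 + (6 + 0) = -2/5 + 6 = 28/5 ≈ 5.6000)
(4**2 + (64 - 1*8))*W = (4**2 + (64 - 1*8))*(28/5) = (16 + (64 - 8))*(28/5) = (16 + 56)*(28/5) = 72*(28/5) = 2016/5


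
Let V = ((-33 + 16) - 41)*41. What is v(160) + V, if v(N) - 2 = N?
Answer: -2216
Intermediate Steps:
v(N) = 2 + N
V = -2378 (V = (-17 - 41)*41 = -58*41 = -2378)
v(160) + V = (2 + 160) - 2378 = 162 - 2378 = -2216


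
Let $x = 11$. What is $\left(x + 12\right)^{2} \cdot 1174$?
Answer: $621046$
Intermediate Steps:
$\left(x + 12\right)^{2} \cdot 1174 = \left(11 + 12\right)^{2} \cdot 1174 = 23^{2} \cdot 1174 = 529 \cdot 1174 = 621046$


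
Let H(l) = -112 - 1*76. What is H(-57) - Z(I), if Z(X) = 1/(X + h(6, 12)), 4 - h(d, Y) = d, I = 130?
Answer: -24065/128 ≈ -188.01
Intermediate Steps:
h(d, Y) = 4 - d
H(l) = -188 (H(l) = -112 - 76 = -188)
Z(X) = 1/(-2 + X) (Z(X) = 1/(X + (4 - 1*6)) = 1/(X + (4 - 6)) = 1/(X - 2) = 1/(-2 + X))
H(-57) - Z(I) = -188 - 1/(-2 + 130) = -188 - 1/128 = -24065/128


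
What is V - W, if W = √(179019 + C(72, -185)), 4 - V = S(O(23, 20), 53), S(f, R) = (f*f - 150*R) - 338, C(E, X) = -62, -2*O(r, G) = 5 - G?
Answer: 32943/4 - √178957 ≈ 7812.7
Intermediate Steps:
O(r, G) = -5/2 + G/2 (O(r, G) = -(5 - G)/2 = -5/2 + G/2)
S(f, R) = -338 + f² - 150*R (S(f, R) = (f² - 150*R) - 338 = -338 + f² - 150*R)
V = 32943/4 (V = 4 - (-338 + (-5/2 + (½)*20)² - 150*53) = 4 - (-338 + (-5/2 + 10)² - 7950) = 4 - (-338 + (15/2)² - 7950) = 4 - (-338 + 225/4 - 7950) = 4 - 1*(-32927/4) = 4 + 32927/4 = 32943/4 ≈ 8235.8)
W = √178957 (W = √(179019 - 62) = √178957 ≈ 423.03)
V - W = 32943/4 - √178957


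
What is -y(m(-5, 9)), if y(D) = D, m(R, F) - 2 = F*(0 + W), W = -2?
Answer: 16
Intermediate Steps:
m(R, F) = 2 - 2*F (m(R, F) = 2 + F*(0 - 2) = 2 + F*(-2) = 2 - 2*F)
-y(m(-5, 9)) = -(2 - 2*9) = -(2 - 18) = -1*(-16) = 16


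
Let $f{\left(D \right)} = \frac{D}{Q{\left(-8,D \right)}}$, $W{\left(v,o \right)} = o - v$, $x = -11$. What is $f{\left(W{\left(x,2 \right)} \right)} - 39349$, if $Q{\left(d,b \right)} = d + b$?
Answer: $- \frac{196732}{5} \approx -39346.0$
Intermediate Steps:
$Q{\left(d,b \right)} = b + d$
$f{\left(D \right)} = \frac{D}{-8 + D}$ ($f{\left(D \right)} = \frac{D}{D - 8} = \frac{D}{-8 + D}$)
$f{\left(W{\left(x,2 \right)} \right)} - 39349 = \frac{2 - -11}{-8 + \left(2 - -11\right)} - 39349 = \frac{2 + 11}{-8 + \left(2 + 11\right)} - 39349 = \frac{13}{-8 + 13} - 39349 = \frac{13}{5} - 39349 = - \frac{196732}{5}$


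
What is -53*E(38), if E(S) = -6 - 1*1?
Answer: 371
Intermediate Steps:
E(S) = -7 (E(S) = -6 - 1 = -7)
-53*E(38) = -53*(-7) = 371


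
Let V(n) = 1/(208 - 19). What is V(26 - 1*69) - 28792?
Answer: -5441687/189 ≈ -28792.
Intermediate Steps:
V(n) = 1/189
V(26 - 1*69) - 28792 = 1/189 - 28792 = -5441687/189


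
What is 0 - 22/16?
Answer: -11/8 ≈ -1.3750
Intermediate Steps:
0 - 22/16 = 0 - 22*1/16 = 0 - 11/8 = -11/8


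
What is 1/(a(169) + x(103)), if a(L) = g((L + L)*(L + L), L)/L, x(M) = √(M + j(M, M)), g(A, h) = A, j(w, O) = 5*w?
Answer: 338/228179 - √618/456358 ≈ 0.0014268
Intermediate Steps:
x(M) = √6*√M (x(M) = √(M + 5*M) = √(6*M) = √6*√M)
a(L) = 4*L (a(L) = ((L + L)*(L + L))/L = ((2*L)*(2*L))/L = (4*L²)/L = 4*L)
1/(a(169) + x(103)) = 1/(4*169 + √6*√103) = 1/(676 + √618)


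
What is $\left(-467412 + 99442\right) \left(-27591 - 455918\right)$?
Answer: $177916806730$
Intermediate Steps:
$\left(-467412 + 99442\right) \left(-27591 - 455918\right) = \left(-367970\right) \left(-483509\right) = 177916806730$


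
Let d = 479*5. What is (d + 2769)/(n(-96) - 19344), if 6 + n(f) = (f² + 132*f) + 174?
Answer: -1291/5658 ≈ -0.22817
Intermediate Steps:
d = 2395
n(f) = 168 + f² + 132*f (n(f) = -6 + ((f² + 132*f) + 174) = -6 + (174 + f² + 132*f) = 168 + f² + 132*f)
(d + 2769)/(n(-96) - 19344) = (2395 + 2769)/((168 + (-96)² + 132*(-96)) - 19344) = 5164/((168 + 9216 - 12672) - 19344) = 5164/(-3288 - 19344) = 5164/(-22632) = 5164*(-1/22632) = -1291/5658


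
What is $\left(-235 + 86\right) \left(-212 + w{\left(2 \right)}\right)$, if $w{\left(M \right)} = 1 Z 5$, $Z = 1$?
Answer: $30843$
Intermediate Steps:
$w{\left(M \right)} = 5$ ($w{\left(M \right)} = 1 \cdot 1 \cdot 5 = 1 \cdot 5 = 5$)
$\left(-235 + 86\right) \left(-212 + w{\left(2 \right)}\right) = \left(-235 + 86\right) \left(-212 + 5\right) = \left(-149\right) \left(-207\right) = 30843$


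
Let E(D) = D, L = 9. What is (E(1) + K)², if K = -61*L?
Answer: 300304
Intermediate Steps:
K = -549 (K = -61*9 = -549)
(E(1) + K)² = (1 - 549)² = (-548)² = 300304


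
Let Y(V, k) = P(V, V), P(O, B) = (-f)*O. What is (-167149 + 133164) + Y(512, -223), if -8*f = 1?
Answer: -33921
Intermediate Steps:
f = -⅛ (f = -⅛*1 = -⅛ ≈ -0.12500)
P(O, B) = O/8 (P(O, B) = (-1*(-⅛))*O = O/8)
Y(V, k) = V/8
(-167149 + 133164) + Y(512, -223) = (-167149 + 133164) + (⅛)*512 = -33985 + 64 = -33921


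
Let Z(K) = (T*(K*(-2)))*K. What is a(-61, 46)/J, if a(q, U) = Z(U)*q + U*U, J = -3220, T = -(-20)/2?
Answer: -28083/35 ≈ -802.37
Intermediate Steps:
T = 10 (T = -(-20)/2 = -4*(-5/2) = 10)
Z(K) = -20*K**2 (Z(K) = (10*(K*(-2)))*K = (10*(-2*K))*K = (-20*K)*K = -20*K**2)
a(q, U) = U**2 - 20*q*U**2 (a(q, U) = (-20*U**2)*q + U*U = -20*q*U**2 + U**2 = U**2 - 20*q*U**2)
a(-61, 46)/J = (46**2*(1 - 20*(-61)))/(-3220) = (2116*(1 + 1220))*(-1/3220) = (2116*1221)*(-1/3220) = 2583636*(-1/3220) = -28083/35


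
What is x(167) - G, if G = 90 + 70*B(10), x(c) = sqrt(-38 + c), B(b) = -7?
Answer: 400 + sqrt(129) ≈ 411.36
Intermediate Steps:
G = -400 (G = 90 + 70*(-7) = 90 - 490 = -400)
x(167) - G = sqrt(-38 + 167) - 1*(-400) = sqrt(129) + 400 = 400 + sqrt(129)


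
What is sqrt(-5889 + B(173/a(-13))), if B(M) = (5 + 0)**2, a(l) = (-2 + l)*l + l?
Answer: 2*I*sqrt(1466) ≈ 76.577*I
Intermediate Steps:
a(l) = l + l*(-2 + l) (a(l) = l*(-2 + l) + l = l + l*(-2 + l))
B(M) = 25 (B(M) = 5**2 = 25)
sqrt(-5889 + B(173/a(-13))) = sqrt(-5889 + 25) = sqrt(-5864) = 2*I*sqrt(1466)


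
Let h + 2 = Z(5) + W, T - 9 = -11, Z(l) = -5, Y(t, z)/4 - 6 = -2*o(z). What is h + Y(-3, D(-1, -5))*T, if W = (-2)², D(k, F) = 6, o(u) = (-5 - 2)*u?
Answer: -723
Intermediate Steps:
o(u) = -7*u
Y(t, z) = 24 + 56*z (Y(t, z) = 24 + 4*(-(-14)*z) = 24 + 4*(14*z) = 24 + 56*z)
W = 4
T = -2 (T = 9 - 11 = -2)
h = -3 (h = -2 + (-5 + 4) = -2 - 1 = -3)
h + Y(-3, D(-1, -5))*T = -3 + (24 + 56*6)*(-2) = -3 + (24 + 336)*(-2) = -3 + 360*(-2) = -3 - 720 = -723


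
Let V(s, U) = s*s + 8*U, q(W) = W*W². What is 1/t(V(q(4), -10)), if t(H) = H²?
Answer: 1/16128256 ≈ 6.2003e-8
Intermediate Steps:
q(W) = W³
V(s, U) = s² + 8*U
1/t(V(q(4), -10)) = 1/(((4³)² + 8*(-10))²) = 1/((64² - 80)²) = 1/((4096 - 80)²) = 1/(4016²) = 1/16128256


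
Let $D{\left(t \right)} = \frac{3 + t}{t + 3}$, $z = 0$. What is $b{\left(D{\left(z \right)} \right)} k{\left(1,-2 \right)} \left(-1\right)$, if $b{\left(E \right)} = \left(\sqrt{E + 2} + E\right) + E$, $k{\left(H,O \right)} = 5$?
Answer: $-10 - 5 \sqrt{3} \approx -18.66$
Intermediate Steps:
$D{\left(t \right)} = 1$ ($D{\left(t \right)} = \frac{3 + t}{3 + t} = 1$)
$b{\left(E \right)} = \sqrt{2 + E} + 2 E$ ($b{\left(E \right)} = \left(\sqrt{2 + E} + E\right) + E = \left(E + \sqrt{2 + E}\right) + E = \sqrt{2 + E} + 2 E$)
$b{\left(D{\left(z \right)} \right)} k{\left(1,-2 \right)} \left(-1\right) = \left(\sqrt{2 + 1} + 2 \cdot 1\right) 5 \left(-1\right) = \left(\sqrt{3} + 2\right) 5 \left(-1\right) = \left(2 + \sqrt{3}\right) 5 \left(-1\right) = \left(10 + 5 \sqrt{3}\right) \left(-1\right) = -10 - 5 \sqrt{3}$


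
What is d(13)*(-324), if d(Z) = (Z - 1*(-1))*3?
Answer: -13608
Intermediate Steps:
d(Z) = 3 + 3*Z (d(Z) = (Z + 1)*3 = (1 + Z)*3 = 3 + 3*Z)
d(13)*(-324) = (3 + 3*13)*(-324) = (3 + 39)*(-324) = 42*(-324) = -13608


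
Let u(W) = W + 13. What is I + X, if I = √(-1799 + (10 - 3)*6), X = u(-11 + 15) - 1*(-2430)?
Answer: 2447 + I*√1757 ≈ 2447.0 + 41.917*I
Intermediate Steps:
u(W) = 13 + W
X = 2447 (X = (13 + (-11 + 15)) - 1*(-2430) = (13 + 4) + 2430 = 17 + 2430 = 2447)
I = I*√1757 (I = √(-1799 + 7*6) = √(-1799 + 42) = √(-1757) = I*√1757 ≈ 41.917*I)
I + X = I*√1757 + 2447 = 2447 + I*√1757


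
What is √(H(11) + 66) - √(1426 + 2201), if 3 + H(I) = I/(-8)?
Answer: -3*√403 + √986/4 ≈ -52.374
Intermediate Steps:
H(I) = -3 - I/8 (H(I) = -3 + I/(-8) = -3 + I*(-⅛) = -3 - I/8)
√(H(11) + 66) - √(1426 + 2201) = √((-3 - ⅛*11) + 66) - √(1426 + 2201) = √((-3 - 11/8) + 66) - √3627 = √(-35/8 + 66) - 3*√403 = √(493/8) - 3*√403 = √986/4 - 3*√403 = -3*√403 + √986/4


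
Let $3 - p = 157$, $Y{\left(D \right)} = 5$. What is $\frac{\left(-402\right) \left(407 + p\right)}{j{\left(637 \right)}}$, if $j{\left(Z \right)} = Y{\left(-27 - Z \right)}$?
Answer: $- \frac{101706}{5} \approx -20341.0$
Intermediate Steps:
$j{\left(Z \right)} = 5$
$p = -154$ ($p = 3 - 157 = -154$)
$\frac{\left(-402\right) \left(407 + p\right)}{j{\left(637 \right)}} = \frac{\left(-402\right) \left(407 - 154\right)}{5} = \left(-402\right) 253 \cdot \frac{1}{5} = \left(-101706\right) \frac{1}{5} = - \frac{101706}{5}$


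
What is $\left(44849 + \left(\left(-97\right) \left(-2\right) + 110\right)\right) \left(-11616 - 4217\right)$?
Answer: $-714907449$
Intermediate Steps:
$\left(44849 + \left(\left(-97\right) \left(-2\right) + 110\right)\right) \left(-11616 - 4217\right) = \left(44849 + \left(194 + 110\right)\right) \left(-15833\right) = \left(44849 + 304\right) \left(-15833\right) = 45153 \left(-15833\right) = -714907449$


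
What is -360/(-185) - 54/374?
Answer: 12465/6919 ≈ 1.8016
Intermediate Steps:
-360/(-185) - 54/374 = -360*(-1/185) - 54*1/374 = 72/37 - 27/187 = 12465/6919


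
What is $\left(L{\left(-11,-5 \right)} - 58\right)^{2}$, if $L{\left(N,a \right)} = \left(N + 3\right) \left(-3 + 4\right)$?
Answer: $4356$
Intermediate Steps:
$L{\left(N,a \right)} = 3 + N$ ($L{\left(N,a \right)} = \left(3 + N\right) 1 = 3 + N$)
$\left(L{\left(-11,-5 \right)} - 58\right)^{2} = \left(\left(3 - 11\right) - 58\right)^{2} = \left(-8 - 58\right)^{2} = \left(-66\right)^{2} = 4356$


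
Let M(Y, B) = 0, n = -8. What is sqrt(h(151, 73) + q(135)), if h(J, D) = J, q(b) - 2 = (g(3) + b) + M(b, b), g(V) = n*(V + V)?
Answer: 4*sqrt(15) ≈ 15.492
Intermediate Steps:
g(V) = -16*V (g(V) = -8*(V + V) = -16*V)
q(b) = -46 + b (q(b) = 2 + ((-16*3 + b) + 0) = 2 + ((-48 + b) + 0) = 2 + (-48 + b) = -46 + b)
sqrt(h(151, 73) + q(135)) = sqrt(151 + (-46 + 135)) = sqrt(151 + 89) = sqrt(240) = 4*sqrt(15)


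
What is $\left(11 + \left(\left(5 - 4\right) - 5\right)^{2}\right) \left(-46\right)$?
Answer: $-1242$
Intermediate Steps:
$\left(11 + \left(\left(5 - 4\right) - 5\right)^{2}\right) \left(-46\right) = \left(11 + \left(1 - 5\right)^{2}\right) \left(-46\right) = \left(11 + \left(-4\right)^{2}\right) \left(-46\right) = \left(11 + 16\right) \left(-46\right) = 27 \left(-46\right) = -1242$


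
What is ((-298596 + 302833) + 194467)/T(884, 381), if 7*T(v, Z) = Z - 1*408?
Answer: -1390928/27 ≈ -51516.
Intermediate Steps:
T(v, Z) = -408/7 + Z/7 (T(v, Z) = (Z - 1*408)/7 = (Z - 408)/7 = (-408 + Z)/7 = -408/7 + Z/7)
((-298596 + 302833) + 194467)/T(884, 381) = ((-298596 + 302833) + 194467)/(-408/7 + (⅐)*381) = (4237 + 194467)/(-408/7 + 381/7) = 198704/(-27/7) = 198704*(-7/27) = -1390928/27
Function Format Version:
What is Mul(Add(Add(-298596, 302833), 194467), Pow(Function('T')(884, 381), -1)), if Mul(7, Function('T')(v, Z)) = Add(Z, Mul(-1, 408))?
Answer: Rational(-1390928, 27) ≈ -51516.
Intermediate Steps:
Function('T')(v, Z) = Add(Rational(-408, 7), Mul(Rational(1, 7), Z)) (Function('T')(v, Z) = Mul(Rational(1, 7), Add(Z, Mul(-1, 408))) = Mul(Rational(1, 7), Add(Z, -408)) = Mul(Rational(1, 7), Add(-408, Z)) = Add(Rational(-408, 7), Mul(Rational(1, 7), Z)))
Mul(Add(Add(-298596, 302833), 194467), Pow(Function('T')(884, 381), -1)) = Mul(Add(Add(-298596, 302833), 194467), Pow(Add(Rational(-408, 7), Mul(Rational(1, 7), 381)), -1)) = Mul(Add(4237, 194467), Pow(Add(Rational(-408, 7), Rational(381, 7)), -1)) = Mul(198704, Pow(Rational(-27, 7), -1)) = Mul(198704, Rational(-7, 27)) = Rational(-1390928, 27)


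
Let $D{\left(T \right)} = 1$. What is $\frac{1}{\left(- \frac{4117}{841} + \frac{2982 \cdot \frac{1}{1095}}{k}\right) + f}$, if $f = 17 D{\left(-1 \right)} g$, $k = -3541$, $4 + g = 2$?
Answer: $- \frac{1086963065}{42278658569} \approx -0.02571$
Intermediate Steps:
$g = -2$ ($g = -4 + 2 = -2$)
$f = -34$ ($f = 17 \cdot 1 \left(-2\right) = 17 \left(-2\right) = -34$)
$\frac{1}{\left(- \frac{4117}{841} + \frac{2982 \cdot \frac{1}{1095}}{k}\right) + f} = \frac{1}{\left(- \frac{4117}{841} + \frac{2982 \cdot \frac{1}{1095}}{-3541}\right) - 34} = \frac{1}{\left(\left(-4117\right) \frac{1}{841} + 2982 \cdot \frac{1}{1095} \left(- \frac{1}{3541}\right)\right) - 34} = \frac{1}{\left(- \frac{4117}{841} + \frac{994}{365} \left(- \frac{1}{3541}\right)\right) - 34} = \frac{1}{\left(- \frac{4117}{841} - \frac{994}{1292465}\right) - 34} = \frac{1}{- \frac{5321914359}{1086963065} - 34} = \frac{1}{- \frac{42278658569}{1086963065}} = - \frac{1086963065}{42278658569}$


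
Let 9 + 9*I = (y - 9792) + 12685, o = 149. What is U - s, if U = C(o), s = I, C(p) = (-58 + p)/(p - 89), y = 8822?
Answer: -25983/20 ≈ -1299.2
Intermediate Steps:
C(p) = (-58 + p)/(-89 + p)
I = 3902/3 (I = -1 + ((8822 - 9792) + 12685)/9 = -1 + (-970 + 12685)/9 = -1 + (⅑)*11715 = -1 + 3905/3 = 3902/3 ≈ 1300.7)
s = 3902/3 ≈ 1300.7
U = 91/60 (U = (-58 + 149)/(-89 + 149) = 91/60 ≈ 1.5167)
U - s = 91/60 - 1*3902/3 = 91/60 - 3902/3 = -25983/20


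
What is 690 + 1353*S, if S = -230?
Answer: -310500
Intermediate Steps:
690 + 1353*S = 690 + 1353*(-230) = 690 - 311190 = -310500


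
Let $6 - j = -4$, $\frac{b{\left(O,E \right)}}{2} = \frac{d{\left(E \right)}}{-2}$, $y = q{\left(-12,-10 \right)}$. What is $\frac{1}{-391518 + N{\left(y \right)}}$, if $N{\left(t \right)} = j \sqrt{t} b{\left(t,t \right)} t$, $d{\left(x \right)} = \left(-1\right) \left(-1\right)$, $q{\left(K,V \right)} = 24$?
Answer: $- \frac{21751}{8515831218} + \frac{40 \sqrt{6}}{12773746827} \approx -2.5465 \cdot 10^{-6}$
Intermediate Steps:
$y = 24$
$d{\left(x \right)} = 1$
$b{\left(O,E \right)} = -1$ ($b{\left(O,E \right)} = 2 \cdot 1 \frac{1}{-2} = 2 \cdot 1 \left(- \frac{1}{2}\right) = 2 \left(- \frac{1}{2}\right) = -1$)
$j = 10$ ($j = 6 - -4 = 6 + 4 = 10$)
$N{\left(t \right)} = - 10 t^{\frac{3}{2}}$ ($N{\left(t \right)} = 10 \sqrt{t} \left(-1\right) t = - 10 \sqrt{t} t = - 10 t^{\frac{3}{2}}$)
$\frac{1}{-391518 + N{\left(y \right)}} = \frac{1}{-391518 - 10 \cdot 24^{\frac{3}{2}}} = \frac{1}{-391518 - 10 \cdot 48 \sqrt{6}} = \frac{1}{-391518 - 480 \sqrt{6}}$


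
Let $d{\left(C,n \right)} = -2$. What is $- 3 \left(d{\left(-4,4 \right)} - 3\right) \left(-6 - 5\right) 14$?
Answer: $-2310$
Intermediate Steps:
$- 3 \left(d{\left(-4,4 \right)} - 3\right) \left(-6 - 5\right) 14 = - 3 \left(-2 - 3\right) \left(-6 - 5\right) 14 = \left(-3\right) \left(-5\right) \left(\left(-11\right) 14\right) = 15 \left(-154\right) = -2310$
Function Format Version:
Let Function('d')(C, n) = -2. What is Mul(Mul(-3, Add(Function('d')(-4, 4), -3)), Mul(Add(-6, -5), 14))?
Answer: -2310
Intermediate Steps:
Mul(Mul(-3, Add(Function('d')(-4, 4), -3)), Mul(Add(-6, -5), 14)) = Mul(Mul(-3, Add(-2, -3)), Mul(Add(-6, -5), 14)) = Mul(Mul(-3, -5), Mul(-11, 14)) = Mul(15, -154) = -2310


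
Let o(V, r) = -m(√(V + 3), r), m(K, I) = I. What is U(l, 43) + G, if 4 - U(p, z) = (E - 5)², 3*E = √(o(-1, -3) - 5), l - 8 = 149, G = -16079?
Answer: -144898/9 + 10*I*√2/3 ≈ -16100.0 + 4.714*I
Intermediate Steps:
o(V, r) = -r
l = 157 (l = 8 + 149 = 157)
E = I*√2/3 (E = √(-1*(-3) - 5)/3 = √(3 - 5)/3 = √(-2)/3 = (I*√2)/3 = I*√2/3 ≈ 0.4714*I)
U(p, z) = 4 - (-5 + I*√2/3)² (U(p, z) = 4 - (I*√2/3 - 5)² = 4 - (-5 + I*√2/3)²)
U(l, 43) + G = (-187/9 + 10*I*√2/3) - 16079 = -144898/9 + 10*I*√2/3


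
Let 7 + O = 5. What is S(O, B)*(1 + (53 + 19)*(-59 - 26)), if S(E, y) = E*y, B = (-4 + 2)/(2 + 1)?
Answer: -24476/3 ≈ -8158.7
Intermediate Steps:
O = -2 (O = -7 + 5 = -2)
B = -2/3 ≈ -0.66667
S(O, B)*(1 + (53 + 19)*(-59 - 26)) = (-2*(-2/3))*(1 + (53 + 19)*(-59 - 26)) = 4*(1 + 72*(-85))/3 = 4*(1 - 6120)/3 = (4/3)*(-6119) = -24476/3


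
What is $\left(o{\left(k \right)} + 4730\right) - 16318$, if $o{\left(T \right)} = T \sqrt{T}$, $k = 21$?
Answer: $-11588 + 21 \sqrt{21} \approx -11492.0$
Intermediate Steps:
$o{\left(T \right)} = T^{\frac{3}{2}}$
$\left(o{\left(k \right)} + 4730\right) - 16318 = \left(21^{\frac{3}{2}} + 4730\right) - 16318 = \left(21 \sqrt{21} + 4730\right) - 16318 = \left(4730 + 21 \sqrt{21}\right) - 16318 = -11588 + 21 \sqrt{21}$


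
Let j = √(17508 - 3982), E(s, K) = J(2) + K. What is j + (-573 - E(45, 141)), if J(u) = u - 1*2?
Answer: -714 + √13526 ≈ -597.70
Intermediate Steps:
J(u) = -2 + u (J(u) = u - 2 = -2 + u)
E(s, K) = K (E(s, K) = (-2 + 2) + K = 0 + K = K)
j = √13526 ≈ 116.30
j + (-573 - E(45, 141)) = √13526 + (-573 - 1*141) = √13526 + (-573 - 141) = √13526 - 714 = -714 + √13526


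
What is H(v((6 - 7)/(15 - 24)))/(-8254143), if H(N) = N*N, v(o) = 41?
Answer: -1681/8254143 ≈ -0.00020366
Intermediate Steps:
H(N) = N**2
H(v((6 - 7)/(15 - 24)))/(-8254143) = 41**2/(-8254143) = 1681*(-1/8254143) = -1681/8254143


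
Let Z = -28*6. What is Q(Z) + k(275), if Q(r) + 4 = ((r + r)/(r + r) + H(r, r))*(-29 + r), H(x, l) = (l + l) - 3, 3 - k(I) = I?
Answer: 66310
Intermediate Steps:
k(I) = 3 - I
Z = -168
H(x, l) = -3 + 2*l (H(x, l) = 2*l - 3 = -3 + 2*l)
Q(r) = -4 + (-29 + r)*(-2 + 2*r) (Q(r) = -4 + ((r + r)/(r + r) + (-3 + 2*r))*(-29 + r) = -4 + ((2*r)/((2*r)) + (-3 + 2*r))*(-29 + r) = -4 + ((2*r)*(1/(2*r)) + (-3 + 2*r))*(-29 + r) = -4 + (1 + (-3 + 2*r))*(-29 + r) = -4 + (-2 + 2*r)*(-29 + r) = -4 + (-29 + r)*(-2 + 2*r))
Q(Z) + k(275) = (54 - 60*(-168) + 2*(-168)²) + (3 - 1*275) = (54 + 10080 + 2*28224) + (3 - 275) = (54 + 10080 + 56448) - 272 = 66582 - 272 = 66310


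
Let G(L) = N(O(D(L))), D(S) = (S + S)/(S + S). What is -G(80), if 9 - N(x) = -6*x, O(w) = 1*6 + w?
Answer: -51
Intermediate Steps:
D(S) = 1 (D(S) = (2*S)/((2*S)) = (2*S)*(1/(2*S)) = 1)
O(w) = 6 + w
N(x) = 9 + 6*x (N(x) = 9 - (-6)*x = 9 + 6*x)
G(L) = 51 (G(L) = 9 + 6*(6 + 1) = 9 + 6*7 = 9 + 42 = 51)
-G(80) = -1*51 = -51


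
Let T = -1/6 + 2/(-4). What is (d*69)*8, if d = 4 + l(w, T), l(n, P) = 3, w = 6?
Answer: 3864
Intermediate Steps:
T = -2/3 (T = -1*1/6 + 2*(-1/4) = -1/6 - 1/2 = -2/3 ≈ -0.66667)
d = 7 (d = 4 + 3 = 7)
(d*69)*8 = (7*69)*8 = 483*8 = 3864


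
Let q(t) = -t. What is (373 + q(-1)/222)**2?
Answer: 6856999249/49284 ≈ 1.3913e+5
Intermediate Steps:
(373 + q(-1)/222)**2 = (373 - 1*(-1)/222)**2 = (373 + 1*(1/222))**2 = (373 + 1/222)**2 = (82807/222)**2 = 6856999249/49284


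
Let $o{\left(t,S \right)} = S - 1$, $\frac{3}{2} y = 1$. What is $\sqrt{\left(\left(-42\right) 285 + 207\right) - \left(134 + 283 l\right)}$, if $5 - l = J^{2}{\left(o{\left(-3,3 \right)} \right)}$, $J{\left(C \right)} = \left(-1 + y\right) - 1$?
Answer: $\frac{4 i \sqrt{7205}}{3} \approx 113.18 i$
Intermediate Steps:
$y = \frac{2}{3}$ ($y = \frac{2}{3} \cdot 1 = \frac{2}{3} \approx 0.66667$)
$o{\left(t,S \right)} = -1 + S$
$J{\left(C \right)} = - \frac{4}{3}$ ($J{\left(C \right)} = \left(-1 + \frac{2}{3}\right) - 1 = - \frac{1}{3} - 1 = - \frac{4}{3}$)
$l = \frac{29}{9}$ ($l = 5 - \left(- \frac{4}{3}\right)^{2} = 5 - \frac{16}{9} = \frac{29}{9} \approx 3.2222$)
$\sqrt{\left(\left(-42\right) 285 + 207\right) - \left(134 + 283 l\right)} = \sqrt{\left(\left(-42\right) 285 + 207\right) - \frac{9413}{9}} = \sqrt{\left(-11970 + 207\right) - \frac{9413}{9}} = \sqrt{-11763 - \frac{9413}{9}} = \sqrt{- \frac{115280}{9}} = \frac{4 i \sqrt{7205}}{3}$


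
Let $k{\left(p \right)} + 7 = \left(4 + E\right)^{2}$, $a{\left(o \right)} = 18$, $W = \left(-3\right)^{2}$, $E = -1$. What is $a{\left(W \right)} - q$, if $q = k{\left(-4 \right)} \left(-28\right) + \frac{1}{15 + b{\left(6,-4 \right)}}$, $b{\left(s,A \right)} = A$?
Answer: $\frac{813}{11} \approx 73.909$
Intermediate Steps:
$W = 9$
$k{\left(p \right)} = 2$ ($k{\left(p \right)} = -7 + \left(4 - 1\right)^{2} = -7 + 3^{2} = -7 + 9 = 2$)
$q = - \frac{615}{11}$ ($q = 2 \left(-28\right) + \frac{1}{15 - 4} = -56 + \frac{1}{11} = - \frac{615}{11} \approx -55.909$)
$a{\left(W \right)} - q = 18 - - \frac{615}{11} = 18 + \frac{615}{11} = \frac{813}{11}$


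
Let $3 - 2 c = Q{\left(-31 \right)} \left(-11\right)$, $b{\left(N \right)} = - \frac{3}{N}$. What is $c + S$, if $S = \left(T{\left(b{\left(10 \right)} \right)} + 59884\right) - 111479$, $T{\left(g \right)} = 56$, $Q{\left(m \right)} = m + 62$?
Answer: $-51367$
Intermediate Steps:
$Q{\left(m \right)} = 62 + m$
$S = -51539$ ($S = \left(56 + 59884\right) - 111479 = 59940 - 111479 = -51539$)
$c = 172$ ($c = \frac{3}{2} - \frac{\left(62 - 31\right) \left(-11\right)}{2} = \frac{3}{2} - \frac{31 \left(-11\right)}{2} = \frac{3}{2} - - \frac{341}{2} = \frac{3}{2} + \frac{341}{2} = 172$)
$c + S = 172 - 51539 = -51367$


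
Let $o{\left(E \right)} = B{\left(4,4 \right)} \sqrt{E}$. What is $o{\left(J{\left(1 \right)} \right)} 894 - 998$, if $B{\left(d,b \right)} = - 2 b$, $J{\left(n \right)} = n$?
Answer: $-8150$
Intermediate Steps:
$o{\left(E \right)} = - 8 \sqrt{E}$ ($o{\left(E \right)} = \left(-2\right) 4 \sqrt{E} = - 8 \sqrt{E}$)
$o{\left(J{\left(1 \right)} \right)} 894 - 998 = - 8 \sqrt{1} \cdot 894 - 998 = \left(-8\right) 1 \cdot 894 - 998 = \left(-8\right) 894 - 998 = -7152 - 998 = -8150$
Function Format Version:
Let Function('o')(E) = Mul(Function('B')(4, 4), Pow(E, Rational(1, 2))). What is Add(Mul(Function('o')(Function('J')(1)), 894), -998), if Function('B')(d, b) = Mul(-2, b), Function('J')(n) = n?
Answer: -8150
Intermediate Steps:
Function('o')(E) = Mul(-8, Pow(E, Rational(1, 2))) (Function('o')(E) = Mul(Mul(-2, 4), Pow(E, Rational(1, 2))) = Mul(-8, Pow(E, Rational(1, 2))))
Add(Mul(Function('o')(Function('J')(1)), 894), -998) = Add(Mul(Mul(-8, Pow(1, Rational(1, 2))), 894), -998) = Add(Mul(Mul(-8, 1), 894), -998) = Add(Mul(-8, 894), -998) = Add(-7152, -998) = -8150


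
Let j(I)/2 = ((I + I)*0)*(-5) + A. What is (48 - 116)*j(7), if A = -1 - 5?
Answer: 816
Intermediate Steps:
A = -6
j(I) = -12 (j(I) = 2*(((I + I)*0)*(-5) - 6) = 2*(((2*I)*0)*(-5) - 6) = 2*(0*(-5) - 6) = 2*(0 - 6) = 2*(-6) = -12)
(48 - 116)*j(7) = (48 - 116)*(-12) = -68*(-12) = 816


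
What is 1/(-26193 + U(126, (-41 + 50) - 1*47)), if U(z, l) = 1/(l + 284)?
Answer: -246/6443477 ≈ -3.8178e-5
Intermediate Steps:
U(z, l) = 1/(284 + l)
1/(-26193 + U(126, (-41 + 50) - 1*47)) = 1/(-26193 + 1/(284 + ((-41 + 50) - 1*47))) = 1/(-26193 + 1/(284 + (9 - 47))) = 1/(-26193 + 1/(284 - 38)) = 1/(-26193 + 1/246) = 1/(-6443477/246) = -246/6443477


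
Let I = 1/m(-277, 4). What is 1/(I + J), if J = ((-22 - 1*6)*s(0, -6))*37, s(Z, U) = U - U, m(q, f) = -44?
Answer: -44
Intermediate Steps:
s(Z, U) = 0
I = -1/44 (I = 1/(-44) = -1/44 ≈ -0.022727)
J = 0 (J = ((-22 - 1*6)*0)*37 = ((-22 - 6)*0)*37 = -28*0*37 = 0*37 = 0)
1/(I + J) = 1/(-1/44 + 0) = 1/(-1/44) = -44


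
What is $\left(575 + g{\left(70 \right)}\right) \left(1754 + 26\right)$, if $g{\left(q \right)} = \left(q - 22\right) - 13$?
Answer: $1085800$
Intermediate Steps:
$g{\left(q \right)} = -35 + q$ ($g{\left(q \right)} = \left(-22 + q\right) - 13 = -35 + q$)
$\left(575 + g{\left(70 \right)}\right) \left(1754 + 26\right) = \left(575 + \left(-35 + 70\right)\right) \left(1754 + 26\right) = \left(575 + 35\right) 1780 = 610 \cdot 1780 = 1085800$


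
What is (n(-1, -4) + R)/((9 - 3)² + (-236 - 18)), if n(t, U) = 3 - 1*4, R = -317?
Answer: 159/109 ≈ 1.4587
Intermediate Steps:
n(t, U) = -1 (n(t, U) = 3 - 4 = -1)
(n(-1, -4) + R)/((9 - 3)² + (-236 - 18)) = (-1 - 317)/((9 - 3)² + (-236 - 18)) = -318/(6² - 254) = -318/(36 - 254) = -318/(-218) = -318*(-1/218) = 159/109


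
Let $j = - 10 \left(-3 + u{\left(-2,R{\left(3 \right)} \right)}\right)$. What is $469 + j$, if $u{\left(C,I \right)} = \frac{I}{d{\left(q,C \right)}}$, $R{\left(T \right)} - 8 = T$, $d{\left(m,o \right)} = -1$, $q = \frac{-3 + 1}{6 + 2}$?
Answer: $609$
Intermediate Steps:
$q = - \frac{1}{4}$ ($q = - \frac{2}{8} = \left(-2\right) \frac{1}{8} = - \frac{1}{4} \approx -0.25$)
$R{\left(T \right)} = 8 + T$
$u{\left(C,I \right)} = - I$ ($u{\left(C,I \right)} = \frac{I}{-1} = I \left(-1\right) = - I$)
$j = 140$ ($j = - 10 \left(-3 - \left(8 + 3\right)\right) = - 10 \left(-3 - 11\right) = \left(-10\right) \left(-14\right) = 140$)
$469 + j = 469 + 140 = 609$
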